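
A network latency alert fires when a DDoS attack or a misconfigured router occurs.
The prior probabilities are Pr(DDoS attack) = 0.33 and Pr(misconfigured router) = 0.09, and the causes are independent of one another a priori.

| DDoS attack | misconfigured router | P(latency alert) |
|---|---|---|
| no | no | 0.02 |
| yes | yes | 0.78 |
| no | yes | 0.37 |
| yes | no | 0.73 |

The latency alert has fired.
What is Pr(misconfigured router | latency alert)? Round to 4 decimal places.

P(latency alert) = 0.02·0.67·0.91 + 0.37·0.67·0.09 + 0.73·0.33·0.91 + 0.78·0.33·0.09 = 0.012194 + 0.022311 + 0.219219 + 0.023166 = 0.276890
Restricting to configurations with misconfigured router present: 0.022311 + 0.023166 = 0.045477.
Hence the posterior is 0.045477/0.276890 ≈ 0.1642.

Pr(misconfigured router | latency alert) ≈ 0.1642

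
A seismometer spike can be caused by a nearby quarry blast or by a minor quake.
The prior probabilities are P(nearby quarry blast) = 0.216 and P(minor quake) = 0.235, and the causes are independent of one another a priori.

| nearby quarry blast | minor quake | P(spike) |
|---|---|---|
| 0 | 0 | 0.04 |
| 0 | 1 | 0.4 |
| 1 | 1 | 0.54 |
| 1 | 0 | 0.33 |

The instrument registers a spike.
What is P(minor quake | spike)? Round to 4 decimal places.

P(minor quake | spike) ≈ 0.5629

Sum P(spike|·) weighted by the priors over the 4 (nearby quarry blast, minor quake) configurations:
  P(spike) = 0.04·0.784·0.765 + 0.4·0.784·0.235 + 0.33·0.216·0.765 + 0.54·0.216·0.235
        = 0.023990 + 0.073696 + 0.054529 + 0.027410 = 0.179625
Keeping only the minor quake-present terms gives 0.101106, so
  P(minor quake | spike) = 0.101106 / 0.179625 ≈ 0.5629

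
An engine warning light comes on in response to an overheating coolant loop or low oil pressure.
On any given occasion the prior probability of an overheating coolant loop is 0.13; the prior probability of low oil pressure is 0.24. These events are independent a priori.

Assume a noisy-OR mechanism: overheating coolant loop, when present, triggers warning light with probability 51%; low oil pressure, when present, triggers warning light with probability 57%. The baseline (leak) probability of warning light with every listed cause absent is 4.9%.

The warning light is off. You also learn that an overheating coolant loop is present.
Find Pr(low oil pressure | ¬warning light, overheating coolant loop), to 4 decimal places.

Pr(low oil pressure | ¬warning light, overheating coolant loop) ≈ 0.1196

Under noisy-OR, P(warning light | causes) = 1 − (1−0.049)·∏(1−qᵢ) over the active causes.
By total probability over both values of low oil pressure:
  P(¬warning light | overheating coolant loop) = 0.46599×0.76 + 0.200376×0.24
        = 0.354152 + 0.048090 = 0.402242
The terms with low oil pressure present sum to 0.048090, so
  P(low oil pressure | ¬warning light, overheating coolant loop) = 0.048090 / 0.402242 ≈ 0.1196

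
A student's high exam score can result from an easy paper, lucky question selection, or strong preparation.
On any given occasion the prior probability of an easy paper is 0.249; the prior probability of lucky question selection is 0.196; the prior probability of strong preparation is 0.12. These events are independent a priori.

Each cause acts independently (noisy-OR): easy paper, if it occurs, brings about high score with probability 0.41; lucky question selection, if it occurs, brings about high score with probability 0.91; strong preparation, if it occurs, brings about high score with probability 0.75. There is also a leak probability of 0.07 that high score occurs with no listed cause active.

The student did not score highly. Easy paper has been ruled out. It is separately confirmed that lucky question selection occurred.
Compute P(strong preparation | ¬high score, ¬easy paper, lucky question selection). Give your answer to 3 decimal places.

P(strong preparation | ¬high score, ¬easy paper, lucky question selection) ≈ 0.033

Under noisy-OR, P(high score | causes) = 1 − (1−0.07)·∏(1−qᵢ) over the active causes.
Weight on strong preparation=true, given the evidence: 0.020925·0.12 = 0.002511
Denominator P(¬high score | ¬easy paper, lucky question selection): 0.0837·0.88 + 0.020925·0.12 = 0.076167
Posterior = 0.002511 / 0.076167 ≈ 0.033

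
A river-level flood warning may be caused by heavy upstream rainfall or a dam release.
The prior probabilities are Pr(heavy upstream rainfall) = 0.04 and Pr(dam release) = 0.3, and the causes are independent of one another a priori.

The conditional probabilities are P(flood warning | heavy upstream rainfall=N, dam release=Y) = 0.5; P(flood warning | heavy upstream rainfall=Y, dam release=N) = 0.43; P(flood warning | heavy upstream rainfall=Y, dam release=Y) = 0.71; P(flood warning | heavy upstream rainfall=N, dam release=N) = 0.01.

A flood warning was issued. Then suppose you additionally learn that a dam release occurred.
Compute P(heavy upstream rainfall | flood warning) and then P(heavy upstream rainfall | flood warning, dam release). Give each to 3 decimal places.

By total probability over the 4 (heavy upstream rainfall, dam release) configurations:
  P(flood warning) = 0.01*0.96*0.7 + 0.5*0.96*0.3 + 0.43*0.04*0.7 + 0.71*0.04*0.3
        = 0.006720 + 0.144000 + 0.012040 + 0.008520 = 0.171280
Configurations with heavy upstream rainfall contribute 0.020560, so
  P(heavy upstream rainfall | flood warning) = 0.020560 / 0.171280 ≈ 0.120

With the extra evidence:
By total probability over both values of heavy upstream rainfall:
  P(flood warning | dam release) = 0.5·0.96 + 0.71·0.04
        = 0.480000 + 0.028400 = 0.508400
The terms with heavy upstream rainfall present sum to 0.028400, so
  P(heavy upstream rainfall | flood warning, dam release) = 0.028400 / 0.508400 ≈ 0.056
The drop from 0.120 to 0.056 is the explaining-away (discounting) effect.

P(heavy upstream rainfall | flood warning) ≈ 0.120; P(heavy upstream rainfall | flood warning, dam release) ≈ 0.056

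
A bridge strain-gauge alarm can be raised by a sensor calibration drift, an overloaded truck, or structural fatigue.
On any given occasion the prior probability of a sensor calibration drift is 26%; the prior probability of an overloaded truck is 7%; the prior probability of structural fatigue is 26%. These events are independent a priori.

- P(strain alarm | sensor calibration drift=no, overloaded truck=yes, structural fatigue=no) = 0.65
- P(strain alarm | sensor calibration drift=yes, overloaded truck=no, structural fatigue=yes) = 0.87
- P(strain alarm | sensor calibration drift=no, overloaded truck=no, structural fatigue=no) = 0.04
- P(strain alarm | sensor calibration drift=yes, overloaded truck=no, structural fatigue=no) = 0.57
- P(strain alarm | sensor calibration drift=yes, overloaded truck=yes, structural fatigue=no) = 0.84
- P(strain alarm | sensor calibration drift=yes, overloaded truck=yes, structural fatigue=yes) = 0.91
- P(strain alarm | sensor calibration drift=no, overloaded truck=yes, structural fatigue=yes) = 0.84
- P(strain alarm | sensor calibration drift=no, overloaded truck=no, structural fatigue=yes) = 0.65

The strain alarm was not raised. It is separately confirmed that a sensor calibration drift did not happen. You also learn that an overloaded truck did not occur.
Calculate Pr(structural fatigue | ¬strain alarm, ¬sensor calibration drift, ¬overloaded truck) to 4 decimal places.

Numerator (weight on configurations with structural fatigue): 0.35×0.26 = 0.091000
The normalizing constant is 0.96×0.74 + 0.35×0.26 = 0.801400
Posterior = 0.091000 / 0.801400 ≈ 0.1136

Pr(structural fatigue | ¬strain alarm, ¬sensor calibration drift, ¬overloaded truck) ≈ 0.1136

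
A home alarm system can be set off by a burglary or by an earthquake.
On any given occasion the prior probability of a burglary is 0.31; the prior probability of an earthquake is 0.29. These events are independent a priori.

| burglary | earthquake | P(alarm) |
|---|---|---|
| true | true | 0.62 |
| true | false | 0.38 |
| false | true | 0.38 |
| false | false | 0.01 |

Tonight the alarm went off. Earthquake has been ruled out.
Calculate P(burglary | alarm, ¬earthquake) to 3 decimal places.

Sum P(alarm|·) weighted by the priors over both values of burglary:
  P(alarm | ¬earthquake) = 0.01×0.69 + 0.38×0.31
        = 0.006900 + 0.117800 = 0.124700
The terms with burglary present sum to 0.117800, so
  P(burglary | alarm, ¬earthquake) = 0.117800 / 0.124700 ≈ 0.945

P(burglary | alarm, ¬earthquake) ≈ 0.945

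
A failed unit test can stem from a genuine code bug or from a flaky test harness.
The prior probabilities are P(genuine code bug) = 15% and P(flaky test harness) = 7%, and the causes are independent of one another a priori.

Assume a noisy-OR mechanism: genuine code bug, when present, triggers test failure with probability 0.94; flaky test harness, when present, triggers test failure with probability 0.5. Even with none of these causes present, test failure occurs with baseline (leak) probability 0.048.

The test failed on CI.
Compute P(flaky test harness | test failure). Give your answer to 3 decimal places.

Under noisy-OR, P(test failure | causes) = 1 − (1−0.048)·∏(1−qᵢ) over the active causes.
Numerator (weight on configurations with flaky test harness): 0.031178 + 0.010200 = 0.041378
Denominator P(test failure): 0.048×0.85×0.93 + 0.524×0.85×0.07 + 0.94288×0.15×0.93 + 0.97144×0.15×0.07 = 0.210854
Posterior = 0.041378 / 0.210854 ≈ 0.196

P(flaky test harness | test failure) ≈ 0.196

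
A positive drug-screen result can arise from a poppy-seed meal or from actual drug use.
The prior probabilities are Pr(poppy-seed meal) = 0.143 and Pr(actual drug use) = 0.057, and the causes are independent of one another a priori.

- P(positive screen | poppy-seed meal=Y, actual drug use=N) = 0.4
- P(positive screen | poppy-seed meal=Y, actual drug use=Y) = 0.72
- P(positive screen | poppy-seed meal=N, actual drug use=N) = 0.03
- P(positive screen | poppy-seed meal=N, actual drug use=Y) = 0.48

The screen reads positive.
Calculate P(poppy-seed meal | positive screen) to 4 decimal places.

P(positive screen) = 0.03·0.857·0.943 + 0.48·0.857·0.057 + 0.4·0.143·0.943 + 0.72·0.143·0.057 = 0.024245 + 0.023448 + 0.053940 + 0.005869 = 0.107502
Restricting to configurations with poppy-seed meal present: 0.053940 + 0.005869 = 0.059809.
P(poppy-seed meal | positive screen) = 0.059809 / 0.107502 ≈ 0.5564

P(poppy-seed meal | positive screen) ≈ 0.5564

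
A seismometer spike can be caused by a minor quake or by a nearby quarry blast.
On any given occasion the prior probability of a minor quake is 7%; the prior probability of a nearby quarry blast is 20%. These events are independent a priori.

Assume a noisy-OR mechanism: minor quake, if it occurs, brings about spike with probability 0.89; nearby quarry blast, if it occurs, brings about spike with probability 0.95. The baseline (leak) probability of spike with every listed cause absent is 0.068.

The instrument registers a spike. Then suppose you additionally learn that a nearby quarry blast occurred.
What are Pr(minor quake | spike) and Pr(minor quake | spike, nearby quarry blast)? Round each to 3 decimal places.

Under noisy-OR, P(spike | causes) = 1 − (1−0.068)·∏(1−qᵢ) over the active causes.
Enumerate the 4 (minor quake, nearby quarry blast) configurations and weight by the priors:
  P(spike) = 0.068×0.93×0.8 + 0.9534×0.93×0.2 + 0.89748×0.07×0.8 + 0.994874×0.07×0.2
        = 0.050592 + 0.177332 + 0.050259 + 0.013928 = 0.292111
The terms with minor quake present sum to 0.064187, so
  P(minor quake | spike) = 0.064187 / 0.292111 ≈ 0.220

Now condition on the additional information:
Sum P(spike|·) weighted by the priors over both values of minor quake:
  P(spike | nearby quarry blast) = 0.9534×0.93 + 0.994874×0.07
        = 0.886662 + 0.069641 = 0.956303
Configurations with minor quake contribute 0.069641, so
  P(minor quake | spike, nearby quarry blast) = 0.069641 / 0.956303 ≈ 0.073
The drop from 0.220 to 0.073 is the explaining-away (discounting) effect.

Pr(minor quake | spike) ≈ 0.220; Pr(minor quake | spike, nearby quarry blast) ≈ 0.073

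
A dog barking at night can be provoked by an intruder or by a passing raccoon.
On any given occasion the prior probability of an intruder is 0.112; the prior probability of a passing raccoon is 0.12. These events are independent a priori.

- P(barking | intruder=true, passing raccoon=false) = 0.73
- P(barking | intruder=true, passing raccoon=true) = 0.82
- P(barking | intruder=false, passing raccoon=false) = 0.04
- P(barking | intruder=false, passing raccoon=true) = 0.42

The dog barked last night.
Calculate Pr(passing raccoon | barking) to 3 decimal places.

P(barking) = 0.04·0.888·0.88 + 0.42·0.888·0.12 + 0.73·0.112·0.88 + 0.82·0.112·0.12 = 0.031258 + 0.044755 + 0.071949 + 0.011021 = 0.158983
Of this, 0.055776 comes from 0.044755 + 0.011021 (the passing raccoon=true cases).
P(passing raccoon | barking) = 0.055776 / 0.158983 ≈ 0.351

Pr(passing raccoon | barking) ≈ 0.351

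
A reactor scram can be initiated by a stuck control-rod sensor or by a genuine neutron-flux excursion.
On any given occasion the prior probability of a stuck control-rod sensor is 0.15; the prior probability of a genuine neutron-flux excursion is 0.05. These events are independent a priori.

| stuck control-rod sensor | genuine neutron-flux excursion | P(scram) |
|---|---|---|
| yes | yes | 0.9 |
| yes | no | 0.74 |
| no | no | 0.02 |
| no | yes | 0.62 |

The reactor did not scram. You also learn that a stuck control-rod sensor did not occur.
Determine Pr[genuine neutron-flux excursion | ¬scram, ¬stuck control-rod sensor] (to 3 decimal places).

By total probability over both values of genuine neutron-flux excursion:
  P(¬scram | ¬stuck control-rod sensor) = 0.98×0.95 + 0.38×0.05
        = 0.931000 + 0.019000 = 0.950000
Configurations with genuine neutron-flux excursion contribute 0.019000, so
  P(genuine neutron-flux excursion | ¬scram, ¬stuck control-rod sensor) = 0.019000 / 0.950000 ≈ 0.020

Pr[genuine neutron-flux excursion | ¬scram, ¬stuck control-rod sensor] ≈ 0.020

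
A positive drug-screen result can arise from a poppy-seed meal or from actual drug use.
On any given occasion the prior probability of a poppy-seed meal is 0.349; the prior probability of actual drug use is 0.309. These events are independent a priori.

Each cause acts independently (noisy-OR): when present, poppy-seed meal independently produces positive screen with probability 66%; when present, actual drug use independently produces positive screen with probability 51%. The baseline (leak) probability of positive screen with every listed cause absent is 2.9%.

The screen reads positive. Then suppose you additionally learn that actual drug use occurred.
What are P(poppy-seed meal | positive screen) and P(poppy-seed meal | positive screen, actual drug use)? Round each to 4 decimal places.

Under noisy-OR, P(positive screen | causes) = 1 − (1−0.029)·∏(1−qᵢ) over the active causes.
By total probability over the 4 (poppy-seed meal, actual drug use) configurations:
  P(positive screen) = 0.029·0.651·0.691 + 0.52421·0.651·0.309 + 0.66986·0.349·0.691 + 0.838231·0.349·0.309
        = 0.013045 + 0.105450 + 0.161543 + 0.090396 = 0.370434
Keeping only the poppy-seed meal-present terms gives 0.251939, so
  P(poppy-seed meal | positive screen) = 0.251939 / 0.370434 ≈ 0.6801

Now condition on the additional information:
P(positive screen | actual drug use) = 0.52421×0.651 + 0.838231×0.349 = 0.341261 + 0.292543 = 0.633804
Restricting to configurations with poppy-seed meal present: 0.838231×0.349 = 0.292543.
So P(poppy-seed meal | positive screen, actual drug use) = 0.292543/0.633804 ≈ 0.4616.
— actual drug use explains away the evidence for poppy-seed meal.

P(poppy-seed meal | positive screen) ≈ 0.6801; P(poppy-seed meal | positive screen, actual drug use) ≈ 0.4616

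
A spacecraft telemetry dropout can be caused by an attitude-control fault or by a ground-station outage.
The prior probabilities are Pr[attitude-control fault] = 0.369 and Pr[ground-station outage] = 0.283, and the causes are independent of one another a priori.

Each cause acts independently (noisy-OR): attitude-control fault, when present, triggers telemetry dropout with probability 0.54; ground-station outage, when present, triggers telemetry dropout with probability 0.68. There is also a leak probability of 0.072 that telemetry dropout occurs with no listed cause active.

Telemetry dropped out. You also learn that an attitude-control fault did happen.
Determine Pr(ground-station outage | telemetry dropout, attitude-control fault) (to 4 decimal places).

Under noisy-OR, P(telemetry dropout | causes) = 1 − (1−0.072)·∏(1−qᵢ) over the active causes.
P(telemetry dropout | attitude-control fault) = 0.57312*0.717 + 0.863398*0.283 = 0.410927 + 0.244342 = 0.655269
The ground-station outage-present share is 0.863398*0.283 = 0.244342.
So P(ground-station outage | telemetry dropout, attitude-control fault) = 0.244342/0.655269 ≈ 0.3729.

Pr(ground-station outage | telemetry dropout, attitude-control fault) ≈ 0.3729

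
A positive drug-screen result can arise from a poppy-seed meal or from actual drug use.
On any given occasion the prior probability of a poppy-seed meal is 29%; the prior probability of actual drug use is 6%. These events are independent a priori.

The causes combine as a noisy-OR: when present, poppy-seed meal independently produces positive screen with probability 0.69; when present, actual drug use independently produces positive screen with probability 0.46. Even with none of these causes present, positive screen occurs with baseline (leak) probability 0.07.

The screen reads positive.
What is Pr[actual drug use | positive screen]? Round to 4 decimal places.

Under noisy-OR, P(positive screen | causes) = 1 − (1−0.07)·∏(1−qᵢ) over the active causes.
By total probability over the 4 (poppy-seed meal, actual drug use) configurations:
  P(positive screen) = 0.07*0.71*0.94 + 0.4978*0.71*0.06 + 0.7117*0.29*0.94 + 0.844318*0.29*0.06
        = 0.046718 + 0.021206 + 0.194009 + 0.014691 = 0.276624
Keeping only the actual drug use-present terms gives 0.035897, so
  P(actual drug use | positive screen) = 0.035897 / 0.276624 ≈ 0.1298

Pr[actual drug use | positive screen] ≈ 0.1298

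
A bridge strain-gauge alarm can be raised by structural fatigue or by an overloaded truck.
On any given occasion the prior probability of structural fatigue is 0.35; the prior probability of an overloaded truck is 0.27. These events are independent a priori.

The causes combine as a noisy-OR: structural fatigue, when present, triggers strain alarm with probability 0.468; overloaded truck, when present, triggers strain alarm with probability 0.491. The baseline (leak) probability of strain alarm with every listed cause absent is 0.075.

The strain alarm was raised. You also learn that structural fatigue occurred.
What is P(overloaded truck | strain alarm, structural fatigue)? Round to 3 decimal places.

P(overloaded truck | strain alarm, structural fatigue) ≈ 0.353

Under noisy-OR, P(strain alarm | causes) = 1 − (1−0.075)·∏(1−qᵢ) over the active causes.
Weight on overloaded truck=true, given the evidence: 0.749521×0.27 = 0.202371
Normalizer over all consistent configurations: 0.5079×0.73 + 0.749521×0.27 = 0.573138
Posterior = 0.202371 / 0.573138 ≈ 0.353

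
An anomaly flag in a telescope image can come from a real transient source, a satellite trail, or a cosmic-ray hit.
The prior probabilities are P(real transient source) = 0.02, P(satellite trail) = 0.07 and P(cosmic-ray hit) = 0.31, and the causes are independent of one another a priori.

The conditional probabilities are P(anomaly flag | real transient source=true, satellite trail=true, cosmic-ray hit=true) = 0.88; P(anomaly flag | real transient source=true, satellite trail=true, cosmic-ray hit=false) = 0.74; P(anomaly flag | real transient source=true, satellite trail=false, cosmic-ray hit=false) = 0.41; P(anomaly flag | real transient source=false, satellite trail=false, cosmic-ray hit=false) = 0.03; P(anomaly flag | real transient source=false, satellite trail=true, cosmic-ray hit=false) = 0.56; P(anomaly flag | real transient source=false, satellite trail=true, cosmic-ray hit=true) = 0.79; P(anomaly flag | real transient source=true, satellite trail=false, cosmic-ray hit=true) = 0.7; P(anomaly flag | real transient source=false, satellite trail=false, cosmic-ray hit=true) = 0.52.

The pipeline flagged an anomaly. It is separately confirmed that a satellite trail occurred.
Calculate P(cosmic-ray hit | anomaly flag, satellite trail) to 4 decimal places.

P(cosmic-ray hit | anomaly flag, satellite trail) ≈ 0.3869

P(anomaly flag | satellite trail) = 0.56×0.98×0.69 + 0.79×0.98×0.31 + 0.74×0.02×0.69 + 0.88×0.02×0.31 = 0.378672 + 0.240002 + 0.010212 + 0.005456 = 0.634342
Restricting to configurations with cosmic-ray hit present: 0.240002 + 0.005456 = 0.245458.
P(cosmic-ray hit | anomaly flag, satellite trail) = 0.245458 / 0.634342 ≈ 0.3869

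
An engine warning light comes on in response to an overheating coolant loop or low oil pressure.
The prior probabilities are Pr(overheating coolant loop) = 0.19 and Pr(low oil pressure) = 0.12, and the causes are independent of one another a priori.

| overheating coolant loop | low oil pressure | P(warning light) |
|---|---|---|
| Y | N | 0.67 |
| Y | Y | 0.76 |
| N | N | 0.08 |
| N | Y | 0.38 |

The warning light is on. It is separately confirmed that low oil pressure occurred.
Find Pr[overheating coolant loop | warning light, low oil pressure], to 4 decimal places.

By total probability over both values of overheating coolant loop:
  P(warning light | low oil pressure) = 0.38*0.81 + 0.76*0.19
        = 0.307800 + 0.144400 = 0.452200
Keeping only the overheating coolant loop-present terms gives 0.144400, so
  P(overheating coolant loop | warning light, low oil pressure) = 0.144400 / 0.452200 ≈ 0.3193

Pr[overheating coolant loop | warning light, low oil pressure] ≈ 0.3193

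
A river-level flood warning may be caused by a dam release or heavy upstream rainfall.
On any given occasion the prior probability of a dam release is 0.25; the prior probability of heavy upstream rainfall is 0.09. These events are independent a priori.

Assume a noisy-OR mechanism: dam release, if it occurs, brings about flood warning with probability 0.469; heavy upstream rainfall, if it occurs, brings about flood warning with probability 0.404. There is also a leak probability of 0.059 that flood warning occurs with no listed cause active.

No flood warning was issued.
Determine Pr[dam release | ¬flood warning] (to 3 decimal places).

Pr[dam release | ¬flood warning] ≈ 0.150

Under noisy-OR, P(flood warning | causes) = 1 − (1−0.059)·∏(1−qᵢ) over the active causes.
By total probability over the 4 (dam release, heavy upstream rainfall) configurations:
  P(¬flood warning) = 0.941*0.75*0.91 + 0.560836*0.75*0.09 + 0.499671*0.25*0.91 + 0.297804*0.25*0.09
        = 0.642232 + 0.037856 + 0.113675 + 0.006701 = 0.800464
Configurations with dam release contribute 0.120376, so
  P(dam release | ¬flood warning) = 0.120376 / 0.800464 ≈ 0.150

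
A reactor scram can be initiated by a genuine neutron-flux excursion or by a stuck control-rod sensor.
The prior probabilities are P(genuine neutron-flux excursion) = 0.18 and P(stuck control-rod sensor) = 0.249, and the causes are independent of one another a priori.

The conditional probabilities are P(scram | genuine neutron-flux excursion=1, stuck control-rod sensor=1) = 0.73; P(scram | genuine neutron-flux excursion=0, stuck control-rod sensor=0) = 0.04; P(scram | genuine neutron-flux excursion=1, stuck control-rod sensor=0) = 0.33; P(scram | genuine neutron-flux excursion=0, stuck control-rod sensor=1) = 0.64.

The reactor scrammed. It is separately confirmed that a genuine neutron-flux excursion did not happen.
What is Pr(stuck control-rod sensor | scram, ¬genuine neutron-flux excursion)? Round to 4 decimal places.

Pr(stuck control-rod sensor | scram, ¬genuine neutron-flux excursion) ≈ 0.8414

Numerator (weight on configurations with stuck control-rod sensor): 0.64×0.249 = 0.159360
The normalizing constant is 0.04×0.751 + 0.64×0.249 = 0.189400
Posterior = 0.159360 / 0.189400 ≈ 0.8414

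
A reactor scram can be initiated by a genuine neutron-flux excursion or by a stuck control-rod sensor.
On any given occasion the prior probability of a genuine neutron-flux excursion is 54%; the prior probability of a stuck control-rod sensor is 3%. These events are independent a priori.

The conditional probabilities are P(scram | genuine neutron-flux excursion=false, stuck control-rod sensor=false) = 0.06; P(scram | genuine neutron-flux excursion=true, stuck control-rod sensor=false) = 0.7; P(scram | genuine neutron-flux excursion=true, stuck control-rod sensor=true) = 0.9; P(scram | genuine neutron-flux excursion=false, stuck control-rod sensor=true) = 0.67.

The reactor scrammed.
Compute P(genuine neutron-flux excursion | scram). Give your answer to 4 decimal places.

P(scram) = 0.06×0.46×0.97 + 0.67×0.46×0.03 + 0.7×0.54×0.97 + 0.9×0.54×0.03 = 0.026772 + 0.009246 + 0.366660 + 0.014580 = 0.417258
The genuine neutron-flux excursion-present share is 0.366660 + 0.014580 = 0.381240.
So P(genuine neutron-flux excursion | scram) = 0.381240/0.417258 ≈ 0.9137.

P(genuine neutron-flux excursion | scram) ≈ 0.9137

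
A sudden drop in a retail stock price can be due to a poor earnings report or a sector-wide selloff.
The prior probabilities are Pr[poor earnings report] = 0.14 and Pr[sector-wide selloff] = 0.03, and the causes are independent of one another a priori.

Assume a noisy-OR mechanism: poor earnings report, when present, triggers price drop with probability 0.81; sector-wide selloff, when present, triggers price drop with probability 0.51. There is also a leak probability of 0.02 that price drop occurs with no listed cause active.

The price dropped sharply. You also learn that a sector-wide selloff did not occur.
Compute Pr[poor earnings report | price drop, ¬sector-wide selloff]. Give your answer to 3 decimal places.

Under noisy-OR, P(price drop | causes) = 1 − (1−0.02)·∏(1−qᵢ) over the active causes.
P(price drop | ¬sector-wide selloff) = 0.02*0.86 + 0.8138*0.14 = 0.017200 + 0.113932 = 0.131132
Of this, 0.113932 comes from 0.8138*0.14 (the poor earnings report=true cases).
P(poor earnings report | price drop, ¬sector-wide selloff) = 0.113932 / 0.131132 ≈ 0.869

Pr[poor earnings report | price drop, ¬sector-wide selloff] ≈ 0.869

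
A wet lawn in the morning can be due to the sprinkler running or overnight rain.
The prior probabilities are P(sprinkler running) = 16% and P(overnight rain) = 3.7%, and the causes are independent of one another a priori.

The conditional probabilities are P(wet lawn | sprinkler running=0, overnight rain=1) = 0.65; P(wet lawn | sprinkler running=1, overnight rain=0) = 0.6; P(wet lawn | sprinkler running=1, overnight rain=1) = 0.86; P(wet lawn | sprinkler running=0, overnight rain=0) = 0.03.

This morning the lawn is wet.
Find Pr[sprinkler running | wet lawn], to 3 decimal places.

Pr[sprinkler running | wet lawn] ≈ 0.687

Enumerate the 4 (sprinkler running, overnight rain) configurations and weight by the priors:
  P(wet lawn) = 0.03*0.84*0.963 + 0.65*0.84*0.037 + 0.6*0.16*0.963 + 0.86*0.16*0.037
        = 0.024268 + 0.020202 + 0.092448 + 0.005091 = 0.142009
The terms with sprinkler running present sum to 0.097539, so
  P(sprinkler running | wet lawn) = 0.097539 / 0.142009 ≈ 0.687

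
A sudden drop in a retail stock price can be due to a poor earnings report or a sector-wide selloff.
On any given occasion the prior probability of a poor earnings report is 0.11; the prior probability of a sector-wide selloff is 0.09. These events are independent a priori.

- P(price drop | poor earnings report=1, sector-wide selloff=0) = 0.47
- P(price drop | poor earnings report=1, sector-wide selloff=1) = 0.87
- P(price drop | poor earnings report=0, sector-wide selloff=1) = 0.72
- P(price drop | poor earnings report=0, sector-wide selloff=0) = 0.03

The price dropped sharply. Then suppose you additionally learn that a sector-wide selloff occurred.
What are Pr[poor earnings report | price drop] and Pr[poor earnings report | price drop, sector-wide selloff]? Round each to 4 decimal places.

Pr[poor earnings report | price drop] ≈ 0.4044; Pr[poor earnings report | price drop, sector-wide selloff] ≈ 0.1299

By total probability over the 4 (poor earnings report, sector-wide selloff) configurations:
  P(price drop) = 0.03·0.89·0.91 + 0.72·0.89·0.09 + 0.47·0.11·0.91 + 0.87·0.11·0.09
        = 0.024297 + 0.057672 + 0.047047 + 0.008613 = 0.137629
Configurations with poor earnings report contribute 0.055660, so
  P(poor earnings report | price drop) = 0.055660 / 0.137629 ≈ 0.4044

With the extra evidence:
P(price drop | sector-wide selloff) = 0.72*0.89 + 0.87*0.11 = 0.640800 + 0.095700 = 0.736500
The poor earnings report-present share is 0.87*0.11 = 0.095700.
Hence the posterior is 0.095700/0.736500 ≈ 0.1299.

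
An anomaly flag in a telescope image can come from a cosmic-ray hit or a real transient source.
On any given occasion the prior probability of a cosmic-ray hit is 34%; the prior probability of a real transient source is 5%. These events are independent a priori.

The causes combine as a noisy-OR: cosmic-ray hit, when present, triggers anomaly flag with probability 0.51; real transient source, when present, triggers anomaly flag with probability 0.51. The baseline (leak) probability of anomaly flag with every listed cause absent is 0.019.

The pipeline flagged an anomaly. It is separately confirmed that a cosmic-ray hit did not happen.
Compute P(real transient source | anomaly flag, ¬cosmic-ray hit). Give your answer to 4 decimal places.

P(real transient source | anomaly flag, ¬cosmic-ray hit) ≈ 0.5899

Under noisy-OR, P(anomaly flag | causes) = 1 − (1−0.019)·∏(1−qᵢ) over the active causes.
P(anomaly flag | ¬cosmic-ray hit) = 0.019*0.95 + 0.51931*0.05 = 0.018050 + 0.025966 = 0.044016
Of this, 0.025966 comes from 0.51931*0.05 (the real transient source=true cases).
So P(real transient source | anomaly flag, ¬cosmic-ray hit) = 0.025966/0.044016 ≈ 0.5899.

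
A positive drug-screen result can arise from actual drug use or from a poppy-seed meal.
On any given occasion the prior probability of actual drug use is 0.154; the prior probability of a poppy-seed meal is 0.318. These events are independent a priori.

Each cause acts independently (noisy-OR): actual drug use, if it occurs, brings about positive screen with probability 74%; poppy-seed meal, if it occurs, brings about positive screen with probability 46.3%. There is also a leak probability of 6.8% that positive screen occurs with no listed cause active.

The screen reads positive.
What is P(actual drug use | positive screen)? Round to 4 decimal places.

Under noisy-OR, P(positive screen | causes) = 1 − (1−0.068)·∏(1−qᵢ) over the active causes.
By total probability over the 4 (actual drug use, poppy-seed meal) configurations:
  P(positive screen) = 0.068*0.846*0.682 + 0.499516*0.846*0.318 + 0.75768*0.154*0.682 + 0.869874*0.154*0.318
        = 0.039234 + 0.134384 + 0.079578 + 0.042599 = 0.295795
Keeping only the actual drug use-present terms gives 0.122177, so
  P(actual drug use | positive screen) = 0.122177 / 0.295795 ≈ 0.4130

P(actual drug use | positive screen) ≈ 0.4130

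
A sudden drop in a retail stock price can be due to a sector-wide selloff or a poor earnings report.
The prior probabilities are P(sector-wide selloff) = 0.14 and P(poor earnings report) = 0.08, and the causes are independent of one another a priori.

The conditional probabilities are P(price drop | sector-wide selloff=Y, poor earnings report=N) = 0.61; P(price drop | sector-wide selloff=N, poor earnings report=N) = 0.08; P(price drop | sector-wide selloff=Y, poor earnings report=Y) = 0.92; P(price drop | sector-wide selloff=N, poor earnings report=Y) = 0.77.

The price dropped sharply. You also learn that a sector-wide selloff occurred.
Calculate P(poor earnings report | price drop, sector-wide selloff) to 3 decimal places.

P(poor earnings report | price drop, sector-wide selloff) ≈ 0.116

Weight on poor earnings report=true, given the evidence: 0.92·0.08 = 0.073600
Denominator P(price drop | sector-wide selloff): 0.61·0.92 + 0.92·0.08 = 0.634800
P(poor earnings report | price drop, sector-wide selloff) = 0.073600/0.634800 ≈ 0.116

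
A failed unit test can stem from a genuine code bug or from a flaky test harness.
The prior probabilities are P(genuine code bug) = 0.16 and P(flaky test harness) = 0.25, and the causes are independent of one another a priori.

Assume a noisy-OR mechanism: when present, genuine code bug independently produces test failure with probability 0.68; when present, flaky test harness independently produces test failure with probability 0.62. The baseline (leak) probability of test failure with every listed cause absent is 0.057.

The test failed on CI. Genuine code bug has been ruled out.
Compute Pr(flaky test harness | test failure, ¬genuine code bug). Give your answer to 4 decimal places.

Pr(flaky test harness | test failure, ¬genuine code bug) ≈ 0.7896

Under noisy-OR, P(test failure | causes) = 1 − (1−0.057)·∏(1−qᵢ) over the active causes.
Weight on flaky test harness=true, given the evidence: 0.64166×0.25 = 0.160415
Normalizer over all consistent configurations: 0.057×0.75 + 0.64166×0.25 = 0.203165
Posterior = 0.160415 / 0.203165 ≈ 0.7896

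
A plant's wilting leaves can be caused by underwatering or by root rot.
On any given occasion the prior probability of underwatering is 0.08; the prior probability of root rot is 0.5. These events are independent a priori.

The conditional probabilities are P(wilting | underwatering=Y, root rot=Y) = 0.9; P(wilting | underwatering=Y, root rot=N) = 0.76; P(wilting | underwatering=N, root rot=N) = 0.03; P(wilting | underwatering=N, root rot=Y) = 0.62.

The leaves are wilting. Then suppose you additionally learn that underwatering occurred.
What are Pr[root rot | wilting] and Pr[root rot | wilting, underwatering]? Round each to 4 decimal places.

Sum P(wilting|·) weighted by the priors over the 4 (underwatering, root rot) configurations:
  P(wilting) = 0.03×0.92×0.5 + 0.62×0.92×0.5 + 0.76×0.08×0.5 + 0.9×0.08×0.5
        = 0.013800 + 0.285200 + 0.030400 + 0.036000 = 0.365400
Keeping only the root rot-present terms gives 0.321200, so
  P(root rot | wilting) = 0.321200 / 0.365400 ≈ 0.8790

Now condition on the additional information:
Enumerate both values of root rot and weight by the priors:
  P(wilting | underwatering) = 0.76×0.5 + 0.9×0.5
        = 0.380000 + 0.450000 = 0.830000
The terms with root rot present sum to 0.450000, so
  P(root rot | wilting, underwatering) = 0.450000 / 0.830000 ≈ 0.5422
Conditioning on underwatering lowers the posterior on root rot: the classic explaining-away effect in a common-effect structure.

Pr[root rot | wilting] ≈ 0.8790; Pr[root rot | wilting, underwatering] ≈ 0.5422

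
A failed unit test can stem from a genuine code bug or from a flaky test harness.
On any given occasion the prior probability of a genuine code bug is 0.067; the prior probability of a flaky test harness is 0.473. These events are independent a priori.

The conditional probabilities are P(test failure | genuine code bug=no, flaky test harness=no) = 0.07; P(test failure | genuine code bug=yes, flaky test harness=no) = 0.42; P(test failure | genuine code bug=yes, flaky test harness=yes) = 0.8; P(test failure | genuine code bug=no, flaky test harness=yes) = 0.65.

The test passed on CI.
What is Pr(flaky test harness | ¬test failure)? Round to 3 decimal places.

P(¬test failure) = 0.93·0.933·0.527 + 0.35·0.933·0.473 + 0.58·0.067·0.527 + 0.2·0.067·0.473 = 0.457273 + 0.154458 + 0.020479 + 0.006338 = 0.638548
Of this, 0.160796 comes from 0.154458 + 0.006338 (the flaky test harness=true cases).
Hence the posterior is 0.160796/0.638548 ≈ 0.252.

Pr(flaky test harness | ¬test failure) ≈ 0.252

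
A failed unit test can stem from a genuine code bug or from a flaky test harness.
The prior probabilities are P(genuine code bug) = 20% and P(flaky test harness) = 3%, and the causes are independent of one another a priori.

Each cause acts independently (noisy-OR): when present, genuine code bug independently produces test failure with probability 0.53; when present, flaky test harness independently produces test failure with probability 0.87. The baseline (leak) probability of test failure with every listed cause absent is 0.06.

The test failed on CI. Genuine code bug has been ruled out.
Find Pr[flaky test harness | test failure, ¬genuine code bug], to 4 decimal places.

Under noisy-OR, P(test failure | causes) = 1 − (1−0.06)·∏(1−qᵢ) over the active causes.
Sum P(test failure|·) weighted by the priors over both values of flaky test harness:
  P(test failure | ¬genuine code bug) = 0.06*0.97 + 0.8778*0.03
        = 0.058200 + 0.026334 = 0.084534
Configurations with flaky test harness contribute 0.026334, so
  P(flaky test harness | test failure, ¬genuine code bug) = 0.026334 / 0.084534 ≈ 0.3115

Pr[flaky test harness | test failure, ¬genuine code bug] ≈ 0.3115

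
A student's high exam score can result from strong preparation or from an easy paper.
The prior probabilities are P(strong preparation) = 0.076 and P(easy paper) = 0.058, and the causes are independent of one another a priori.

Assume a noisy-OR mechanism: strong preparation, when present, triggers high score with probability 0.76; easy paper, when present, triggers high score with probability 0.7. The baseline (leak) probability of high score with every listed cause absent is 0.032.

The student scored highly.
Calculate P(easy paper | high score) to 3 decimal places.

Under noisy-OR, P(high score | causes) = 1 − (1−0.032)·∏(1−qᵢ) over the active causes.
For the numerator, keep only easy paper=true terms: 0.038029 + 0.004101 = 0.042130
The normalizing constant is 0.032*0.924*0.942 + 0.7096*0.924*0.058 + 0.76768*0.076*0.942 + 0.930304*0.076*0.058 = 0.124943
Posterior = 0.042130 / 0.124943 ≈ 0.337

P(easy paper | high score) ≈ 0.337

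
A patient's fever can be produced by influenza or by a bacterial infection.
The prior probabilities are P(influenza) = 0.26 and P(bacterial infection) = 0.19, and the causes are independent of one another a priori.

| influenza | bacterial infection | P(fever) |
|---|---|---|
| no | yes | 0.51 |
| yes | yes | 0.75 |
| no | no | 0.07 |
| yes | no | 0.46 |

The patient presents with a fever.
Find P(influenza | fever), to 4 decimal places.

P(fever) = 0.07*0.74*0.81 + 0.51*0.74*0.19 + 0.46*0.26*0.81 + 0.75*0.26*0.19 = 0.041958 + 0.071706 + 0.096876 + 0.037050 = 0.247590
Of this, 0.133926 comes from 0.096876 + 0.037050 (the influenza=true cases).
P(influenza | fever) = 0.133926 / 0.247590 ≈ 0.5409

P(influenza | fever) ≈ 0.5409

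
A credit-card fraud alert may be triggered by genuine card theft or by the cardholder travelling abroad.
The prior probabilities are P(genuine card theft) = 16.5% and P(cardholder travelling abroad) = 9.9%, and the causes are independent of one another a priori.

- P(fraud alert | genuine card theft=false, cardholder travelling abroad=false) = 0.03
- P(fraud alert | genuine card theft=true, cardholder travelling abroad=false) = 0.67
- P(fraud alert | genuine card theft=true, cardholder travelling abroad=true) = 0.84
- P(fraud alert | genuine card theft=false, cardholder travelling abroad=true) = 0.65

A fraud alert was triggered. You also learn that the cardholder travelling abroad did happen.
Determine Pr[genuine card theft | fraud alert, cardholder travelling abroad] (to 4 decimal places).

Enumerate both values of genuine card theft and weight by the priors:
  P(fraud alert | cardholder travelling abroad) = 0.65*0.835 + 0.84*0.165
        = 0.542750 + 0.138600 = 0.681350
The terms with genuine card theft present sum to 0.138600, so
  P(genuine card theft | fraud alert, cardholder travelling abroad) = 0.138600 / 0.681350 ≈ 0.2034

Pr[genuine card theft | fraud alert, cardholder travelling abroad] ≈ 0.2034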